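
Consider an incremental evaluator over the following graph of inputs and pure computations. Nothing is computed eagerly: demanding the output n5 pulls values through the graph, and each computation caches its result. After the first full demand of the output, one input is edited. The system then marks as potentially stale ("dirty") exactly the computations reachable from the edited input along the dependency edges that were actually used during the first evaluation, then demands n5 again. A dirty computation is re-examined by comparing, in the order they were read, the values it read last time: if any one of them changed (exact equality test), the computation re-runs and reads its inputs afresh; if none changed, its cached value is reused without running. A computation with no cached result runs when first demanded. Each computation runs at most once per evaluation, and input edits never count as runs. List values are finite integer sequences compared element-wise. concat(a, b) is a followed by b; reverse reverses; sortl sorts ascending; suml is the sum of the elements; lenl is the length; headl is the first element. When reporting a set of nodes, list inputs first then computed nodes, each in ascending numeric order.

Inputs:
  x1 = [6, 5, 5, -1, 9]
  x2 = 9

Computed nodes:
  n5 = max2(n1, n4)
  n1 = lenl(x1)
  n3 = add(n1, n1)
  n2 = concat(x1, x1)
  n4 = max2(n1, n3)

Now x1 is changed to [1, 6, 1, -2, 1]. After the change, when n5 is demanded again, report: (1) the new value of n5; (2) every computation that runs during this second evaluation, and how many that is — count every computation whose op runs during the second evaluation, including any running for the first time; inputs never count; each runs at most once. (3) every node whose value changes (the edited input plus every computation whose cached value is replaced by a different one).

n5 now evaluates to 10.
Run set: n1 (1 run).
Changed values: x1.
The important point: n1 recomputes to an identical value, and the output ends up unchanged.

Initial pass — values computed on the first demand:
  n1 = lenl([6, 5, 5, -1, 9]) = 5
  n3 = add(5, 5) = 10
  n4 = max2(5, 10) = 10
  n5 = max2(5, 10) = 10

Second demand — change propagation:
  n1: re-runs because x1 [6, 5, 5, -1, 9]->[1, 6, 1, -2, 1]; new result 5 (unchanged).
  n3: re-examined; everything it read last time is the same (n1 unchanged, n1 unchanged) — cache 10 kept, no run.
  n4: re-examined; everything it read last time is the same (n1 unchanged, n3 unchanged) — cache 10 kept, no run.
  n5: re-examined; everything it read last time is the same (n1 unchanged, n4 unchanged) — cache 10 kept, no run.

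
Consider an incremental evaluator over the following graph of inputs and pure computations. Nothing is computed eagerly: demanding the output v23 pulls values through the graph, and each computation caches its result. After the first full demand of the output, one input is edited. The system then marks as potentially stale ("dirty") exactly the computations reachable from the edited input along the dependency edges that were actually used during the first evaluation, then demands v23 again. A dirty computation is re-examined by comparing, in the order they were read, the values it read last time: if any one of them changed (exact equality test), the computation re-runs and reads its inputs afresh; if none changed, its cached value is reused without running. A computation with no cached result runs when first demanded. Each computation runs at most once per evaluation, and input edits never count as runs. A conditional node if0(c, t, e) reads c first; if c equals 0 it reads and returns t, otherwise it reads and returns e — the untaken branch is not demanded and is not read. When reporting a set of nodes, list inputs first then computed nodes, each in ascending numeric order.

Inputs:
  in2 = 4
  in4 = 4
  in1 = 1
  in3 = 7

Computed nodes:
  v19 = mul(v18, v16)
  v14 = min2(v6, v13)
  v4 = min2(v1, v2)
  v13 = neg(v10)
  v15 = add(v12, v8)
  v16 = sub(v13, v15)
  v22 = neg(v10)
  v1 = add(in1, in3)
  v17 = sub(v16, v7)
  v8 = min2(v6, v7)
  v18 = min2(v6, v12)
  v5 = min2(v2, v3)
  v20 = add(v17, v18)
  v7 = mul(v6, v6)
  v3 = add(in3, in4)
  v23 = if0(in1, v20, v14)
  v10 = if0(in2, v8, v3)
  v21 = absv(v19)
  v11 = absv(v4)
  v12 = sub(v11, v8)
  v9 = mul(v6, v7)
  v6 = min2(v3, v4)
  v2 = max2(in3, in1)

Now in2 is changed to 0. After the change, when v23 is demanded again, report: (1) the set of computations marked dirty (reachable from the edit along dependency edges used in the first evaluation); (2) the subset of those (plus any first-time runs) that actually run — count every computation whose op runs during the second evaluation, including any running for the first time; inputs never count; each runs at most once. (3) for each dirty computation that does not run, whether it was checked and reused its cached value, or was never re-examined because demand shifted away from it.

Dirty set: v10, v13, v14, v23.
Run set: v7, v8, v10, v13, v14, v23 (6 run).
All dirty computations ended up running.
The important point: the flipped condition pulls in fresh nodes; v7, v8 run for the first time.

Initial pass — values computed on the first demand:
  v1 = add(1, 7) = 8
  v2 = max2(7, 1) = 7
  v3 = add(7, 4) = 11
  v4 = min2(8, 7) = 7
  v6 = min2(11, 7) = 7
  v10 = if0(in2=4 -> else branch v3) = 11
  v13 = neg(11) = -11
  v14 = min2(7, -11) = -11
  v23 = if0(in1=1 -> else branch v14) = -11

Second demand — change propagation:
  v7: newly demanded (no cache) — executes and yields 49.
  v8: newly demanded (no cache) — executes and yields 7.
  v10: re-runs because in2 4->0; new result 7.
  v13: re-runs because v10 11->7; new result -7.
  v14: re-runs because v13 -11->-7; new result -7.
  v23: re-runs because v14 -11->-7; new result -7.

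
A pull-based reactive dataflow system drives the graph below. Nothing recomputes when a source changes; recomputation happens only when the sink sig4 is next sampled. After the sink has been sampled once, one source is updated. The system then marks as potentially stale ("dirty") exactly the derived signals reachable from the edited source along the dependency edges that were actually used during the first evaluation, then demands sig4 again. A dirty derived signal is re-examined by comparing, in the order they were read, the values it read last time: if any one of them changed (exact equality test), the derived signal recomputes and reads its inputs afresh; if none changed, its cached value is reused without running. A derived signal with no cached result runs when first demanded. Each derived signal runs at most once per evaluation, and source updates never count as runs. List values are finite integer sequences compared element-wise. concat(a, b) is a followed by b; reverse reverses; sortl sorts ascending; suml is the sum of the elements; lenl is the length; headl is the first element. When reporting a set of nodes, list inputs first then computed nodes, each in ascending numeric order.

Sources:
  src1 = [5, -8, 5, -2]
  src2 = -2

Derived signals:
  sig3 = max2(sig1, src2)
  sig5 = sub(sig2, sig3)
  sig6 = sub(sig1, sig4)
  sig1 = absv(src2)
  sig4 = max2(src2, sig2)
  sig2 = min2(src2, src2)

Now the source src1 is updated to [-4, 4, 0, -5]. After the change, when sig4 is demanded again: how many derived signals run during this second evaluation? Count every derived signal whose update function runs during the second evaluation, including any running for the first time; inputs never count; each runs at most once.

Derived signals that run: none — 0 in total.
Key observation: src1 is never demanded by the output, so the edit triggers no recomputation at all.

First evaluation (everything demanded from the output):
  sig2 = min2(-2, -2) = -2
  sig4 = max2(-2, -2) = -2

Propagation after the edit:
  src1 feeds no computation that the output demands — nothing is marked dirty and nothing runs.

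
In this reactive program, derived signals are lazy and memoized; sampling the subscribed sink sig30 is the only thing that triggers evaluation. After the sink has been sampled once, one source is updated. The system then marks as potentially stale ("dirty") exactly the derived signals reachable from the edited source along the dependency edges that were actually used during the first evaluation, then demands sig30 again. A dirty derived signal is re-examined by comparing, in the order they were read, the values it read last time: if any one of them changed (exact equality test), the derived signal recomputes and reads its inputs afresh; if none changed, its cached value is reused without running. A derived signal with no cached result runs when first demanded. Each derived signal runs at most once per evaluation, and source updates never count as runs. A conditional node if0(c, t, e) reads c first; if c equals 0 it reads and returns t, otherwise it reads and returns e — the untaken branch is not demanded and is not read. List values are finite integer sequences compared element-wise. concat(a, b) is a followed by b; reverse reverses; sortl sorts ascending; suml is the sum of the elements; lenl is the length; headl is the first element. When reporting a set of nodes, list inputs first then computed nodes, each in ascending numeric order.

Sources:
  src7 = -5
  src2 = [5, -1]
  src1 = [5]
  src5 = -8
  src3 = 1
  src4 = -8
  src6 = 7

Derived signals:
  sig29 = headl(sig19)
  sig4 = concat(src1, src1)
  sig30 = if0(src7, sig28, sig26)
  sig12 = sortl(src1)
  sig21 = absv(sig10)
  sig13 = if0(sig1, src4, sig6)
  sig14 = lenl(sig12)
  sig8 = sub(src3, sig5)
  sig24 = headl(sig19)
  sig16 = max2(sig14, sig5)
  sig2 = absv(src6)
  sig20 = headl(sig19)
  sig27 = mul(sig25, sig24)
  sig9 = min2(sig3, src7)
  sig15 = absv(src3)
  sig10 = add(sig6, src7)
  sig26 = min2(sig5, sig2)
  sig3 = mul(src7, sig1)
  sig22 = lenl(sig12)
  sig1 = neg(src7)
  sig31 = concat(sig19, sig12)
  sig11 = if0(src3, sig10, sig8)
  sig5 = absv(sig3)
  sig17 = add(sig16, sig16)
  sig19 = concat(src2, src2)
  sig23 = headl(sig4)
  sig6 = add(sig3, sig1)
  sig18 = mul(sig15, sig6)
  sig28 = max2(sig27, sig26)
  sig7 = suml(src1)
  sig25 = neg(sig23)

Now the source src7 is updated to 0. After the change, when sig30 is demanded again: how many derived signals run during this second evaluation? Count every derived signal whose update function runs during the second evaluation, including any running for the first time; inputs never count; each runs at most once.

12 derived signals run: sig1, sig3, sig4, sig5, sig19, sig23, sig24, sig25, sig26, sig27, sig28, sig30.
Note the branch switch — sig4, sig19, sig23, sig24, sig25, sig27, sig28 had no cache and run now for the first time.

First demand of the output computes:
  sig1 = neg(-5) = 5
  sig2 = absv(7) = 7
  sig3 = mul(-5, 5) = -25
  sig5 = absv(-25) = 25
  sig26 = min2(25, 7) = 7
  sig30 = if0(src7=-5 -> else branch sig26) = 7

After the edit, cleaning proceeds:
  sig1: a read changed (src7 -5->0) — executes, giving 0.
  sig3: a read changed (src7 -5->0; sig1 5->0) — executes, giving 0.
  sig4: had never run; runs now, result [5, 5].
  sig5: a read changed (sig3 -25->0) — executes, giving 0.
  sig19: had never run; runs now, result [5, -1, 5, -1].
  sig23: had never run; runs now, result 5.
  sig24: had never run; runs now, result 5.
  sig25: had never run; runs now, result -5.
  sig26: a read changed (sig5 25->0) — executes, giving 0.
  sig27: had never run; runs now, result -25.
  sig28: had never run; runs now, result 0.
  sig30: a read changed (src7 -5->0; sig26 7->0) — executes, giving 0.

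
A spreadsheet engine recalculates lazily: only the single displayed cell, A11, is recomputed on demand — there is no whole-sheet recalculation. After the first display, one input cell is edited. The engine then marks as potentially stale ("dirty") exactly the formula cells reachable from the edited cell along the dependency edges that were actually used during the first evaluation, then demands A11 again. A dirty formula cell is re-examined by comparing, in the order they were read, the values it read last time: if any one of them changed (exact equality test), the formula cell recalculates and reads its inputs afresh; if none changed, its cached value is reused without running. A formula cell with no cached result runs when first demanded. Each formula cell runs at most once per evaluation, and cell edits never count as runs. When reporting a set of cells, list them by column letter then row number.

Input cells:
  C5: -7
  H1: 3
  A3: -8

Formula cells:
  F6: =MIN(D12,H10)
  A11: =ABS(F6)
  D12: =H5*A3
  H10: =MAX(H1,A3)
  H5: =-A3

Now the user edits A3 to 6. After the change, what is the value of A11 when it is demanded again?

First evaluation (everything demanded from the output):
  H5 = -(-8) = 8
  D12 = 8 * -8 = -64
  H10 = MAX(3, -8) = 3
  F6 = MIN(-64, 3) = -64
  A11 = ABS(-64) = 64

Propagation after the edit:
  H5: runs — A3 -8->6; result -6.
  D12: runs — H5 8->-6; A3 -8->6; result -36.
  H10: runs — A3 -8->6; result 6.
  F6: runs — D12 -64->-36; H10 3->6; result -36.
  A11: runs — F6 -64->-36; result 36.

New value of A11: 36.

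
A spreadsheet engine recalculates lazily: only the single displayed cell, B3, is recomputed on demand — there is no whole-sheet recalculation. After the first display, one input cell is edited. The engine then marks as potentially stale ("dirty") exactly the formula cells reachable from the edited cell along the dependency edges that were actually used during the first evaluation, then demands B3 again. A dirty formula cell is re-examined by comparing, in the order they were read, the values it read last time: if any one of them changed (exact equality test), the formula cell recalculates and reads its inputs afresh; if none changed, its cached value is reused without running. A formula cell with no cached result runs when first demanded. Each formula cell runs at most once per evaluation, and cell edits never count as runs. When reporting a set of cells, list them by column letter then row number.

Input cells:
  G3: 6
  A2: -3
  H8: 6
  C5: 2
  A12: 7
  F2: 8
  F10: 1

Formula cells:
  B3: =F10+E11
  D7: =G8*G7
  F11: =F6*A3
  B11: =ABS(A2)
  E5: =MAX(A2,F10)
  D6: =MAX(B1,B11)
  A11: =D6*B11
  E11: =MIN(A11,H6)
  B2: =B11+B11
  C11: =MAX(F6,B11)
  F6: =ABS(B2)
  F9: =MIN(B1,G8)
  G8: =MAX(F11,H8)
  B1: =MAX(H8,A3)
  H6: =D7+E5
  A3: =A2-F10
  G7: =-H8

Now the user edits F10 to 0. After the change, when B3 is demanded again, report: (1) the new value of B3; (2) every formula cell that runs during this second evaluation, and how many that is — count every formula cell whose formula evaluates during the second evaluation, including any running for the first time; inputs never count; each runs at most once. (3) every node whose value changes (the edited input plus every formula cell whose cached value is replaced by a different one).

New value of B3: -36.
Formula cells that run: A3, B1, B3, E5, E11, F11, G8, H6 — 8 in total.
Values that change: A3, B3, E5, E11, F10, F11, H6.
Key observation: the cutoff stops propagation at D6 — its inputs' values are unchanged, so it reuses its cache.

First evaluation (everything demanded from the output):
  A3 = -3 - 1 = -4
  B1 = MAX(6, -4) = 6
  B11 = ABS(-3) = 3
  B2 = 3 + 3 = 6
  D6 = MAX(6, 3) = 6
  A11 = 6 * 3 = 18
  E5 = MAX(-3, 1) = 1
  F6 = ABS(6) = 6
  F11 = 6 * -4 = -24
  G7 = -(6) = -6
  G8 = MAX(-24, 6) = 6
  D7 = 6 * -6 = -36
  H6 = -36 + 1 = -35
  E11 = MIN(18, -35) = -35
  B3 = 1 + -35 = -34

Propagation after the edit:
  A3: runs — F10 1->0; result -3.
  B1: runs — A3 -4->-3; result 6 (same value as before).
  D6: checked — values it read are unchanged (B1 unchanged, B11 unchanged); reused cached 6 without running.
  A11: checked — values it read are unchanged (D6 unchanged, B11 unchanged); reused cached 18 without running.
  E5: runs — F10 1->0; result 0.
  F11: runs — A3 -4->-3; result -18.
  G8: runs — F11 -24->-18; result 6 (same value as before).
  D7: checked — values it read are unchanged (G8 unchanged, G7 unchanged); reused cached -36 without running.
  H6: runs — E5 1->0; result -36.
  E11: runs — H6 -35->-36; result -36.
  B3: runs — F10 1->0; E11 -35->-36; result -36.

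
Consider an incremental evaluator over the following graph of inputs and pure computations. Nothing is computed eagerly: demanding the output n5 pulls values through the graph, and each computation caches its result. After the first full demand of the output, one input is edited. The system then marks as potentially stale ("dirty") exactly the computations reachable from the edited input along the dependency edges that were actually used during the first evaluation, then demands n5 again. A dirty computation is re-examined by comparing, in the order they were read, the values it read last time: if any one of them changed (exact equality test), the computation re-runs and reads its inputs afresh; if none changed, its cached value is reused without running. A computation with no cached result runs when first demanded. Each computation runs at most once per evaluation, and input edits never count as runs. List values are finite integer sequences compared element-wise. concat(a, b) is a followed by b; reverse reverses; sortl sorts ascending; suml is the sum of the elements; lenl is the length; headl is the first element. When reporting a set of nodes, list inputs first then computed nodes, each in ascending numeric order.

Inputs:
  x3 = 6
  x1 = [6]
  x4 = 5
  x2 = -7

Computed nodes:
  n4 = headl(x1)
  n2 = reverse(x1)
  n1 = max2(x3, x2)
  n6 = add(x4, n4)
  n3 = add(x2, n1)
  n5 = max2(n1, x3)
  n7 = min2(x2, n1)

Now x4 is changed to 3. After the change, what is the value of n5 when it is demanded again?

n5 now evaluates to 6.
The important point: nothing the output needs ever reads x4, so the edit is invisible to it.

Initial pass — values computed on the first demand:
  n1 = max2(6, -7) = 6
  n5 = max2(6, 6) = 6

Second demand — change propagation:
  no demanded computation ever read x4, so the edit dirties nothing and nothing runs.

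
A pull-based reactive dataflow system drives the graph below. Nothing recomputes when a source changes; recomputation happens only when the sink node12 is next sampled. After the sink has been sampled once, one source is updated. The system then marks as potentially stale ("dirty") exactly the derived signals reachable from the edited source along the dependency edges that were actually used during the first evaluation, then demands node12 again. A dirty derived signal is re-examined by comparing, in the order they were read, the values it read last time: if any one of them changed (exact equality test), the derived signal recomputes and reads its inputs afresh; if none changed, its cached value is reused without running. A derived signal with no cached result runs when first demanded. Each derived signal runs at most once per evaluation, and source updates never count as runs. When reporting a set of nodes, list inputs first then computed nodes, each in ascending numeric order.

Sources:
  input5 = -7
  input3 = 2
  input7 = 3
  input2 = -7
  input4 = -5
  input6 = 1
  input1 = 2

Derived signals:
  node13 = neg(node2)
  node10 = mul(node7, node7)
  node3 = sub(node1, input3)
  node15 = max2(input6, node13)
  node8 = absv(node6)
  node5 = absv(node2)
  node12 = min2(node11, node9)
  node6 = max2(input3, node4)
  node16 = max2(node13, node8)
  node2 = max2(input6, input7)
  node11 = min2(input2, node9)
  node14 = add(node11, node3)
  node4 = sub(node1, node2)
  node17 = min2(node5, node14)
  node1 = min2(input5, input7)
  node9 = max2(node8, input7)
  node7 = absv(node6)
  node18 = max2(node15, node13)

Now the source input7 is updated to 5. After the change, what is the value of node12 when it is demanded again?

New value of node12: -7.
Key observation: the cutoff stops propagation at node8 — its inputs' values are unchanged, so it reuses its cache.

First evaluation (everything demanded from the output):
  node1 = min2(-7, 3) = -7
  node2 = max2(1, 3) = 3
  node4 = sub(-7, 3) = -10
  node6 = max2(2, -10) = 2
  node8 = absv(2) = 2
  node9 = max2(2, 3) = 3
  node11 = min2(-7, 3) = -7
  node12 = min2(-7, 3) = -7

Propagation after the edit:
  node1: runs — input7 3->5; result -7 (same value as before).
  node2: runs — input7 3->5; result 5.
  node4: runs — node2 3->5; result -12.
  node6: runs — node4 -10->-12; result 2 (same value as before).
  node8: checked — values it read are unchanged (node6 unchanged); reused cached 2 without running.
  node9: runs — input7 3->5; result 5.
  node11: runs — node9 3->5; result -7 (same value as before).
  node12: runs — node9 3->5; result -7 (same value as before).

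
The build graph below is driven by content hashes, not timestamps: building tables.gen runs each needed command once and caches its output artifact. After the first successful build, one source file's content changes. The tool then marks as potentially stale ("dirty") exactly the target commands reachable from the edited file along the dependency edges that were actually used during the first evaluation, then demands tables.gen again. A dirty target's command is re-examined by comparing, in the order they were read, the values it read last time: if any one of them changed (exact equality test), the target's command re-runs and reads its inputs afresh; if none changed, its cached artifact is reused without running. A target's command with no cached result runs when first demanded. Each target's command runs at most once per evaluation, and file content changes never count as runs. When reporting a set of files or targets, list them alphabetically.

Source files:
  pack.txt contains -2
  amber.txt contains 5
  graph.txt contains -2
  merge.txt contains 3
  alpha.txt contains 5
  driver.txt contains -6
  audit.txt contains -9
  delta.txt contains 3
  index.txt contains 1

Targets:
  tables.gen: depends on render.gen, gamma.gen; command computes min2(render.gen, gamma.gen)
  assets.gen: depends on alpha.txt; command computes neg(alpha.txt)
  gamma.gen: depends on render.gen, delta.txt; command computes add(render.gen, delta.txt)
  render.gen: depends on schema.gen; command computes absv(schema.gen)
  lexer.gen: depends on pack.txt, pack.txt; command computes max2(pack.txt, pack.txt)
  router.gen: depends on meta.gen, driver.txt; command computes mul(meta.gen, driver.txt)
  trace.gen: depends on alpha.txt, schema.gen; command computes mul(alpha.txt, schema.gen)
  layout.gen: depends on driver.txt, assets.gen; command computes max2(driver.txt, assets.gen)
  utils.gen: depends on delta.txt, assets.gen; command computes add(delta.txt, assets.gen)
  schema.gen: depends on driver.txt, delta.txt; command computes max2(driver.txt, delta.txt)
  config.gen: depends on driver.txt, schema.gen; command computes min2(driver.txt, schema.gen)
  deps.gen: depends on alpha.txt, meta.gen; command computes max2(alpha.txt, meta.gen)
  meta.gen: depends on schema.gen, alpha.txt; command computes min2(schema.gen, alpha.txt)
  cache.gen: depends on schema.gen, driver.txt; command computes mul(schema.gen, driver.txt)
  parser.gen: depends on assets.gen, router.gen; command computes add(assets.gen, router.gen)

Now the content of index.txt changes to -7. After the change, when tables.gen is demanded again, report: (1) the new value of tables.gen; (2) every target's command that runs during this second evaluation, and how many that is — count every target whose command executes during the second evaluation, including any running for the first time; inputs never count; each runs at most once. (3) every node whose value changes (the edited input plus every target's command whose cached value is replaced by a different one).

tables.gen now evaluates to 3.
Run set: none (0 run).
Changed values: index.txt.
The important point: nothing the output needs ever reads index.txt, so the edit is invisible to it.

Initial pass — values computed on the first demand:
  schema.gen = max2(-6, 3) = 3
  render.gen = absv(3) = 3
  gamma.gen = add(3, 3) = 6
  tables.gen = min2(3, 6) = 3

Second demand — change propagation:
  no demanded computation ever read index.txt, so the edit dirties nothing and nothing runs.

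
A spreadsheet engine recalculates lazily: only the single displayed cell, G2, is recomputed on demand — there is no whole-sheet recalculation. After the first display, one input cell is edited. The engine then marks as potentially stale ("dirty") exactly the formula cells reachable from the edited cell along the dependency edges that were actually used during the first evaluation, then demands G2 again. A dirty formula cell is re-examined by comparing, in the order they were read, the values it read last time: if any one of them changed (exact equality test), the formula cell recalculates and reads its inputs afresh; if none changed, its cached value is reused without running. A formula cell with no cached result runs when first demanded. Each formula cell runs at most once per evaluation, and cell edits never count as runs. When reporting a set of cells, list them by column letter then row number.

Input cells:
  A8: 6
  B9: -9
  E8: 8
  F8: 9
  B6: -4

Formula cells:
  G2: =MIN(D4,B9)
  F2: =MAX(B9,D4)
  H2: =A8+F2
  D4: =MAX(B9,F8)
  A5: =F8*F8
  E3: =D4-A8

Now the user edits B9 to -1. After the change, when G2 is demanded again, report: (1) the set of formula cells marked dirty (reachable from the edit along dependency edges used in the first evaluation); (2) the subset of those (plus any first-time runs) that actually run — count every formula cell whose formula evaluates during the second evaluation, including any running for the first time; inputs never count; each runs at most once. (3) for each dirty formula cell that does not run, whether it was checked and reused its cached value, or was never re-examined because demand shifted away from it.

Marked dirty: D4, G2.
Formula cells that run: D4, G2 — 2 in total.
Every dirty formula cell ran.

First evaluation (everything demanded from the output):
  D4 = MAX(-9, 9) = 9
  G2 = MIN(9, -9) = -9

Propagation after the edit:
  D4: runs — B9 -9->-1; result 9 (same value as before).
  G2: runs — B9 -9->-1; result -1.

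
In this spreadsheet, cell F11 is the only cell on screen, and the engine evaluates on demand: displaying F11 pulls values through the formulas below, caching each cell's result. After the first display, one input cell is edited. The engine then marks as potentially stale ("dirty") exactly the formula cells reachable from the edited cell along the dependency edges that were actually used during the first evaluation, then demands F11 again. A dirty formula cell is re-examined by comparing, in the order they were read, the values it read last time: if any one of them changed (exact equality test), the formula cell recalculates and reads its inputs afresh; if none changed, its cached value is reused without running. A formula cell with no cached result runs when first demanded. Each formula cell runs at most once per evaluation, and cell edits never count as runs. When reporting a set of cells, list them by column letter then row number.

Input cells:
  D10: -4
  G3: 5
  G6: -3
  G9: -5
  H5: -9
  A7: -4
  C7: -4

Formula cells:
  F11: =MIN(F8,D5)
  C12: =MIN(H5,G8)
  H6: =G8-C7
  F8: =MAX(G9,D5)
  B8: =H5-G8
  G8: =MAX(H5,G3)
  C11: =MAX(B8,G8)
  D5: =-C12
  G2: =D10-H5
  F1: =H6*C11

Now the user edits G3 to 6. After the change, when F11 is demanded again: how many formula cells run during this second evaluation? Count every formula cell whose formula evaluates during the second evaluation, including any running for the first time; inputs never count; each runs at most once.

Initial pass — values computed on the first demand:
  G8 = MAX(-9, 5) = 5
  C12 = MIN(-9, 5) = -9
  D5 = -(-9) = 9
  F8 = MAX(-5, 9) = 9
  F11 = MIN(9, 9) = 9

Second demand — change propagation:
  G8: re-runs because G3 5->6; new result 6.
  C12: re-runs because G8 5->6; new result -9 (unchanged).
  D5: re-examined; everything it read last time is the same (C12 unchanged) — cache 9 kept, no run.
  F8: re-examined; everything it read last time is the same (G9 unchanged, D5 unchanged) — cache 9 kept, no run.
  F11: re-examined; everything it read last time is the same (F8 unchanged, D5 unchanged) — cache 9 kept, no run.

The important point: C12 recomputes to an identical value, and the output ends up unchanged.

Run set: C12, G8 (2 run).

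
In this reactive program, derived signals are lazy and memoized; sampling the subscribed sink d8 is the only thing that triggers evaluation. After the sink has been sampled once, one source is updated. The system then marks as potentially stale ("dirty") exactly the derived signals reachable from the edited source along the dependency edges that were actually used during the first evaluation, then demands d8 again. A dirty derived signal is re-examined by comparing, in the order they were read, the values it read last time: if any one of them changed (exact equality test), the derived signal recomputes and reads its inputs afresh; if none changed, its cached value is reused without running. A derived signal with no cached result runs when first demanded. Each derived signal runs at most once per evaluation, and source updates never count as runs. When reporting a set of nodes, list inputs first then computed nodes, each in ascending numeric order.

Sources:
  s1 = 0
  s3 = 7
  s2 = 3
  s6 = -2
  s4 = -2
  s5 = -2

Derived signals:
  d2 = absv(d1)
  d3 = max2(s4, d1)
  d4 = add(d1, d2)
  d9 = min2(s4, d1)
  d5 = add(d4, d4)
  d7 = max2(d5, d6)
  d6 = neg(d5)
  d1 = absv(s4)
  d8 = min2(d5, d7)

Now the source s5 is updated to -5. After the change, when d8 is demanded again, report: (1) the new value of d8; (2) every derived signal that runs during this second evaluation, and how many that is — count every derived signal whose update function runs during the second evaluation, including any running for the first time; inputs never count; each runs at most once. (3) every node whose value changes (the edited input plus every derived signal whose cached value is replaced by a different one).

Demanding d8 again yields 8.
0 derived signals run: none.
The nodes whose values change: s5.
Note the shortcut — nothing in the graph depends on s5 at all, so no recomputation happens.

First demand of the output computes:
  d1 = absv(-2) = 2
  d2 = absv(2) = 2
  d4 = add(2, 2) = 4
  d5 = add(4, 4) = 8
  d6 = neg(8) = -8
  d7 = max2(8, -8) = 8
  d8 = min2(8, 8) = 8

After the edit, cleaning proceeds:
  no node depends on s5 at all; the second demand re-runs nothing.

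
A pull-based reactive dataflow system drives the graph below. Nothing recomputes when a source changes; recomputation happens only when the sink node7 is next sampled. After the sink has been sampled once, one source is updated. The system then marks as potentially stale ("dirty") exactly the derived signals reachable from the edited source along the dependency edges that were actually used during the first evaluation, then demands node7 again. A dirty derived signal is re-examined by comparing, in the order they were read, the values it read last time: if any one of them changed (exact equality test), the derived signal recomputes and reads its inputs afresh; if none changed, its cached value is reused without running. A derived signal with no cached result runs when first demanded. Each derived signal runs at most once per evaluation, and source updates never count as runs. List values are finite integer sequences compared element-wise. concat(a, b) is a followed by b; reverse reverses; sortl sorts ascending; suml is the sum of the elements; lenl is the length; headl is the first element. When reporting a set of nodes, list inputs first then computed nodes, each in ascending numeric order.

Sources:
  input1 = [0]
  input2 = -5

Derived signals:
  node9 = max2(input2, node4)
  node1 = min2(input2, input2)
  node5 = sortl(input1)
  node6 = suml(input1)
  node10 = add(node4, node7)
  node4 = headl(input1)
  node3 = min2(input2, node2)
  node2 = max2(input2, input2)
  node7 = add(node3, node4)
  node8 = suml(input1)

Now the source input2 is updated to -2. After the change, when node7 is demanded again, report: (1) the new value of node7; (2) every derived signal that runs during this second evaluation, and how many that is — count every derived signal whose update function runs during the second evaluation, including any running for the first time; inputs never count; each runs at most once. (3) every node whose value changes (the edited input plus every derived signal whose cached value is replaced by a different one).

New value of node7: -2.
Derived signals that run: node2, node3, node7 — 3 in total.
Values that change: input2, node2, node3, node7.

First evaluation (everything demanded from the output):
  node2 = max2(-5, -5) = -5
  node3 = min2(-5, -5) = -5
  node4 = headl([0]) = 0
  node7 = add(-5, 0) = -5

Propagation after the edit:
  node2: runs — input2 -5->-2; input2 -5->-2; result -2.
  node3: runs — input2 -5->-2; node2 -5->-2; result -2.
  node7: runs — node3 -5->-2; result -2.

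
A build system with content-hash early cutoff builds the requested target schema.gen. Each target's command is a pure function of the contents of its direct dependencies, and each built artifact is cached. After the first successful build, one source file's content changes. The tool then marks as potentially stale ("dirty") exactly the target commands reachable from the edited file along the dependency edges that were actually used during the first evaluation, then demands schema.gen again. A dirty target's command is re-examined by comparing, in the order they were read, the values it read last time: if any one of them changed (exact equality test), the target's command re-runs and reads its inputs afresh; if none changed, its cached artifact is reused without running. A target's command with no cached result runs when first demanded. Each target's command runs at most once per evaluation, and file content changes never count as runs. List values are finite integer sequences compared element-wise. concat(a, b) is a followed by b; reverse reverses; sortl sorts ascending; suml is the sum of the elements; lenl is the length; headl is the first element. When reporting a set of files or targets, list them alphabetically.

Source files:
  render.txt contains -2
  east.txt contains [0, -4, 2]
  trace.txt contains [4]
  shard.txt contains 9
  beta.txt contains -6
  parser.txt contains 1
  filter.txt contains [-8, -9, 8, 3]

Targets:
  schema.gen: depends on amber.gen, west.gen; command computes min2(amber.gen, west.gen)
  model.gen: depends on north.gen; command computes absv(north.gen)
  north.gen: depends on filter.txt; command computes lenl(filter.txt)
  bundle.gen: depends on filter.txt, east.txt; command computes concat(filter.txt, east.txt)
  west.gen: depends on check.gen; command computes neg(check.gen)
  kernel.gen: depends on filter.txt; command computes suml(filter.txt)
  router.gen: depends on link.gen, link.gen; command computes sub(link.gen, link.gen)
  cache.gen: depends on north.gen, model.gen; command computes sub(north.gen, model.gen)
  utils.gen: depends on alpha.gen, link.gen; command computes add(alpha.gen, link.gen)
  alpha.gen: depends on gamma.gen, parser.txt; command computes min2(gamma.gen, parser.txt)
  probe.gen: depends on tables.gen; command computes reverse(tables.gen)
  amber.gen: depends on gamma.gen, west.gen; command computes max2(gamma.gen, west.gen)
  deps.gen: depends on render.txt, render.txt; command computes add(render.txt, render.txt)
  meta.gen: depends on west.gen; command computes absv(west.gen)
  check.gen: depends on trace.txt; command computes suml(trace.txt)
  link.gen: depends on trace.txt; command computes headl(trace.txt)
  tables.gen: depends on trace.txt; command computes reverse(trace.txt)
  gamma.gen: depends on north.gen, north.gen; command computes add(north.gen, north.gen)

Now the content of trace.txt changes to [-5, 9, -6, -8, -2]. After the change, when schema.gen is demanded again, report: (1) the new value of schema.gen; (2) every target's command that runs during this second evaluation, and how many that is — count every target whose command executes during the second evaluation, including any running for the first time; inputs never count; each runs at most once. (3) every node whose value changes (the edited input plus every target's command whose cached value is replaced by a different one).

First evaluation (everything demanded from the output):
  check.gen = suml([4]) = 4
  north.gen = lenl([-8, -9, 8, 3]) = 4
  gamma.gen = add(4, 4) = 8
  west.gen = neg(4) = -4
  amber.gen = max2(8, -4) = 8
  schema.gen = min2(8, -4) = -4

Propagation after the edit:
  check.gen: runs — trace.txt [4]->[-5, 9, -6, -8, -2]; result -12.
  west.gen: runs — check.gen 4->-12; result 12.
  amber.gen: runs — west.gen -4->12; result 12.
  schema.gen: runs — amber.gen 8->12; west.gen -4->12; result 12.

New value of schema.gen: 12.
Target commands that run: amber.gen, check.gen, schema.gen, west.gen — 4 in total.
Values that change: amber.gen, check.gen, schema.gen, trace.txt, west.gen.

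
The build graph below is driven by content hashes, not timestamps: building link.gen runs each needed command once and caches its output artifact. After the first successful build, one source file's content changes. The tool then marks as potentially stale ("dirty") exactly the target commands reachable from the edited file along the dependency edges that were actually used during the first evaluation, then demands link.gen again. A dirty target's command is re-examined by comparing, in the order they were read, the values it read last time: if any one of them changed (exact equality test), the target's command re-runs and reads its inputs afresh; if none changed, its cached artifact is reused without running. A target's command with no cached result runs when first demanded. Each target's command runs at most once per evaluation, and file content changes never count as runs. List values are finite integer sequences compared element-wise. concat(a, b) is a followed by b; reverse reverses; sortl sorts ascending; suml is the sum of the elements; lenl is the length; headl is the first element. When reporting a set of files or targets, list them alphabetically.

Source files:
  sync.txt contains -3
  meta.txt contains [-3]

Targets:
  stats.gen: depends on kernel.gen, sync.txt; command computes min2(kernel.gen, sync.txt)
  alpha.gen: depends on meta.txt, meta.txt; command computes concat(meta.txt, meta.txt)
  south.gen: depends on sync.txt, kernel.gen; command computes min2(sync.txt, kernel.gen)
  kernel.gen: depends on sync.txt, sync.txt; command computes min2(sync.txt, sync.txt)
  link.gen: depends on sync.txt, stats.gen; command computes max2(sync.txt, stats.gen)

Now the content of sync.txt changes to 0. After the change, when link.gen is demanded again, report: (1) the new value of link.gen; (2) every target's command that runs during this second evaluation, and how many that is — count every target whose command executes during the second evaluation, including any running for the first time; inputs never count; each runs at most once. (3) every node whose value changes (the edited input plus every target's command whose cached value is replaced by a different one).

Initial pass — values computed on the first demand:
  kernel.gen = min2(-3, -3) = -3
  stats.gen = min2(-3, -3) = -3
  link.gen = max2(-3, -3) = -3

Second demand — change propagation:
  kernel.gen: re-runs because sync.txt -3->0; sync.txt -3->0; new result 0.
  stats.gen: re-runs because kernel.gen -3->0; sync.txt -3->0; new result 0.
  link.gen: re-runs because sync.txt -3->0; stats.gen -3->0; new result 0.

link.gen now evaluates to 0.
Run set: kernel.gen, link.gen, stats.gen (3 run).
Changed values: kernel.gen, link.gen, stats.gen, sync.txt.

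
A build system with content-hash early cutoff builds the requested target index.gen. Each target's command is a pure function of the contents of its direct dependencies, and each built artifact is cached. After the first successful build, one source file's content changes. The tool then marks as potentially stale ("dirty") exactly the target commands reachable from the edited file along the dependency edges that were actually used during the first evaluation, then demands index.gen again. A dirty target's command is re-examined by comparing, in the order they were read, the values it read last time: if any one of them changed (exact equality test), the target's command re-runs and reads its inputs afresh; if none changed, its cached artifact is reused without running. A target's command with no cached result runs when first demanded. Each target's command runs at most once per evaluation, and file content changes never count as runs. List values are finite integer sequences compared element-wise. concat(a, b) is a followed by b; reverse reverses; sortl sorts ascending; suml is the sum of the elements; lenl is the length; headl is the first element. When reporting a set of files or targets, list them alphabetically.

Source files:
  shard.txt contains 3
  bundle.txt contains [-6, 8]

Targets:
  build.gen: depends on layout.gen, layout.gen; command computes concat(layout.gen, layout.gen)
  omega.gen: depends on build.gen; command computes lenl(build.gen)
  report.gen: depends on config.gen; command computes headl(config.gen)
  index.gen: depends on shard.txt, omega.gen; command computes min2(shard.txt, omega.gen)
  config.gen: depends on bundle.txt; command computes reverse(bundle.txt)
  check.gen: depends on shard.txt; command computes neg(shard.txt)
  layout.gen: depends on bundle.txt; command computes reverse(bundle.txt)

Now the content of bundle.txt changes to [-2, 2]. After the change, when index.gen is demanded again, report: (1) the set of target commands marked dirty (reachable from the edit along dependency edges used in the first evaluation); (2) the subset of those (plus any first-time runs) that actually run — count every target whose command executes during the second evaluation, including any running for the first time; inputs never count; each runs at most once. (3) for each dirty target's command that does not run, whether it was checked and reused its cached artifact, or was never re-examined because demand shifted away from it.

Marked dirty: build.gen, index.gen, layout.gen, omega.gen.
Target commands that run: build.gen, layout.gen, omega.gen — 3 in total.
Checked but reused from cache: index.gen.
Key observation: the change is absorbed at omega.gen — it re-runs but produces the same value, and the output's value is unchanged.

First evaluation (everything demanded from the output):
  layout.gen = reverse([-6, 8]) = [8, -6]
  build.gen = concat([8, -6], [8, -6]) = [8, -6, 8, -6]
  omega.gen = lenl([8, -6, 8, -6]) = 4
  index.gen = min2(3, 4) = 3

Propagation after the edit:
  layout.gen: runs — bundle.txt [-6, 8]->[-2, 2]; result [2, -2].
  build.gen: runs — layout.gen [8, -6]->[2, -2]; layout.gen [8, -6]->[2, -2]; result [2, -2, 2, -2].
  omega.gen: runs — build.gen [8, -6, 8, -6]->[2, -2, 2, -2]; result 4 (same value as before).
  index.gen: checked — values it read are unchanged (shard.txt unchanged, omega.gen unchanged); reused cached 3 without running.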